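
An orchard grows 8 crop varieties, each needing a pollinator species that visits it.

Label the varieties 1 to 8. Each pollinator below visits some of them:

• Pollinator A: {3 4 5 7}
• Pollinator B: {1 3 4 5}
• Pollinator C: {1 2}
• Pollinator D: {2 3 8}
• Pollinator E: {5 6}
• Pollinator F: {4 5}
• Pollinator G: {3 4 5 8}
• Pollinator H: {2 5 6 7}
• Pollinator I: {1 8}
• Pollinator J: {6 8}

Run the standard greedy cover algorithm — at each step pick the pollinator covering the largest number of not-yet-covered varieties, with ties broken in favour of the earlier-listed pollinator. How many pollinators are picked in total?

Greedy: pick A (covers 4 new) → pick C (covers 2 new) → pick J (covers 2 new). Total picks: 3.

3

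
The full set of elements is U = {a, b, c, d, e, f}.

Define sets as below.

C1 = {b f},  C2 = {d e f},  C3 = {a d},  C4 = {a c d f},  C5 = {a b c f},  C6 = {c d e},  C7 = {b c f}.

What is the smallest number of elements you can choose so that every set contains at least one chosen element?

2

Take H = {d, f}. Each listed set contains at least one of these, so H is a hitting set of size 2.
The sets C3, C7 are pairwise disjoint, so any hitting set needs a separate element for each — at least 2. Hence 2 is optimal.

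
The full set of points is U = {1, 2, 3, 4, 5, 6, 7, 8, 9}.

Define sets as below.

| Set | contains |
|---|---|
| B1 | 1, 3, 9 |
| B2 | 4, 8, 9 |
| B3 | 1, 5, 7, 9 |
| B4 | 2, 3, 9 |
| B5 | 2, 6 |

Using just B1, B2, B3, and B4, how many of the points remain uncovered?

1

Union of B1, B2, B3, B4 = {1, 2, 3, 4, 5, 7, 8, 9}.
Not covered: 6 — 1 point.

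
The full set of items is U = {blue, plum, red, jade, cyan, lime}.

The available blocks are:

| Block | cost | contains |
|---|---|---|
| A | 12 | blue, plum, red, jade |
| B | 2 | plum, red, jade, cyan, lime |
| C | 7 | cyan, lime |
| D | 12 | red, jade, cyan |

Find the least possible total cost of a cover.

A, B together cover every item (A ∪ B = {blue, plum, red, jade, cyan, lime}); total cost 12 + 2 = 14.
No covering selection has total cost below 14.

14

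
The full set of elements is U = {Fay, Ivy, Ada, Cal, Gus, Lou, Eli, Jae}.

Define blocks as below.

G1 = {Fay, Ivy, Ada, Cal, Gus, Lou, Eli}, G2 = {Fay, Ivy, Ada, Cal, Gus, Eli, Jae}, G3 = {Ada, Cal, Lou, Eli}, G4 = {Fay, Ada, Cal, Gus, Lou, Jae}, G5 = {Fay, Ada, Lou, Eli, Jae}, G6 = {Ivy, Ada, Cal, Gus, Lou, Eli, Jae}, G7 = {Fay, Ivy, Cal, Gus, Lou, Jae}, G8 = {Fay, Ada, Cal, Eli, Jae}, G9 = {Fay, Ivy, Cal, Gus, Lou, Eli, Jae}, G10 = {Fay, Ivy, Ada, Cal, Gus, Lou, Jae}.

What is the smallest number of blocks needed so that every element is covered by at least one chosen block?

2

G3 and G9 together: G3 ∪ G9 = {Fay, Ivy, Ada, Cal, Gus, Lou, Eli, Jae} — every element is covered.
No single block has all 8 elements (the largest, G1, has 7), so 2 is optimal.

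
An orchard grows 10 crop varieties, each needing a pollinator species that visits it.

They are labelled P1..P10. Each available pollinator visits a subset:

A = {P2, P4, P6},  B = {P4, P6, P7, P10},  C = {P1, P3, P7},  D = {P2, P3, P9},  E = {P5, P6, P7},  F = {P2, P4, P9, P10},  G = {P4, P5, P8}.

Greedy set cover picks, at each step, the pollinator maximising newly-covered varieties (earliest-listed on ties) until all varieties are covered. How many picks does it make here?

4

Greedy: pick B (covers 4 new) → pick D (covers 3 new) → pick G (covers 2 new) → pick C (covers 1 new). Total picks: 4.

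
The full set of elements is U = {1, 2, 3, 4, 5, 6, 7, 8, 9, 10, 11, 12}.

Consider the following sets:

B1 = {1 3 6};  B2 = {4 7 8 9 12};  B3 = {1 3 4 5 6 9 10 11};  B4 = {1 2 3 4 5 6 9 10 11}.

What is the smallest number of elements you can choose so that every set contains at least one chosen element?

2

Take H = {3, 9}. Each listed set contains at least one of these, so H is a hitting set of size 2.
The sets B1, B2 are pairwise disjoint, so any hitting set needs a separate element for each — at least 2. Hence 2 is optimal.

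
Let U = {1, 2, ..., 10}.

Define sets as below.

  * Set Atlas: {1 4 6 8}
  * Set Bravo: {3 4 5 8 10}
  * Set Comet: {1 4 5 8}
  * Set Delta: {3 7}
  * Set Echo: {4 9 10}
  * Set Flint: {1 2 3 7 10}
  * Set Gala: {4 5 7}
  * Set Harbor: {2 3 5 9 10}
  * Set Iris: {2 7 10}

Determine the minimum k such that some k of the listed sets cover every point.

3

Atlas, Flint, and Harbor cover everything between them: the union {1, 2, 3, 4, 5, 6, 7, 8, 9, 10} is all of U.
Only Atlas contains 6, so Atlas is forced; the remaining 6 points need at least 2 more sets (each remaining set adds at most 5) — so at least 3 sets are needed, and 3 is optimal.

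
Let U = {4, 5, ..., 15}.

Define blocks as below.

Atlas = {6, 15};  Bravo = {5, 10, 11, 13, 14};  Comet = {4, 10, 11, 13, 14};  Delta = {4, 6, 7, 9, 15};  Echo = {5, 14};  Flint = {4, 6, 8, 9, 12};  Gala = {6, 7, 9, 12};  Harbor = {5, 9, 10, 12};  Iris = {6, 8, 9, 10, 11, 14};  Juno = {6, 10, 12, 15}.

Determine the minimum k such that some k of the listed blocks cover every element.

Bravo, Delta, and Flint cover everything between them: the union {4, 5, 6, 7, 8, 9, 10, 11, 12, 13, 14, 15} is all of U.
No 2 of the 10 blocks cover everything (all 45 combinations miss at least one element), so 3 is optimal.

3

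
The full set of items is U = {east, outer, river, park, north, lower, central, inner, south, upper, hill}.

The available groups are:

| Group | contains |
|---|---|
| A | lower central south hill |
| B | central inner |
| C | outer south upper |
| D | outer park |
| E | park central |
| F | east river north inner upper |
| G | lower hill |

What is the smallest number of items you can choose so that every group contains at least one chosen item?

H = {park, lower, inner, south} meets every group (each contains at least one member of H), and |H| = 4.
No choice of 3 items meets every group, so 4 is the minimum.

4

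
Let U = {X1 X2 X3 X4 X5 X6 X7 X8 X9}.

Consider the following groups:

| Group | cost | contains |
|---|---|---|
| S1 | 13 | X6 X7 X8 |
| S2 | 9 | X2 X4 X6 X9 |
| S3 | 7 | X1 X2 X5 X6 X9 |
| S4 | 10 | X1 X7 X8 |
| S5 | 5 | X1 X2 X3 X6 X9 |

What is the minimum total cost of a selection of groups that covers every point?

31

S2, S3, S4, S5 together cover every point (S2 ∪ S3 ∪ S4 ∪ S5 = {X1, X2, X3, X4, X5, X6, X7, X8, X9}); total cost 9 + 7 + 10 + 5 = 31.
No covering selection has total cost below 31.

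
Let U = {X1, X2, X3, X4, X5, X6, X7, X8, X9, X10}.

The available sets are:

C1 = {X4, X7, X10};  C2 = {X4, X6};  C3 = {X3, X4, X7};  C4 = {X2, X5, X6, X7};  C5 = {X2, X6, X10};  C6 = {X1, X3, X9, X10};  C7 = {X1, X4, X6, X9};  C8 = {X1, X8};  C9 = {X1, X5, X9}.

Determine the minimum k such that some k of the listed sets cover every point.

C3, C4, C6, and C8 cover everything between them: the union {X1, X2, X3, X4, X5, X6, X7, X8, X9, X10} is all of U.
No 3 of the 9 sets cover everything (all 84 combinations miss at least one point), so 4 is optimal.

4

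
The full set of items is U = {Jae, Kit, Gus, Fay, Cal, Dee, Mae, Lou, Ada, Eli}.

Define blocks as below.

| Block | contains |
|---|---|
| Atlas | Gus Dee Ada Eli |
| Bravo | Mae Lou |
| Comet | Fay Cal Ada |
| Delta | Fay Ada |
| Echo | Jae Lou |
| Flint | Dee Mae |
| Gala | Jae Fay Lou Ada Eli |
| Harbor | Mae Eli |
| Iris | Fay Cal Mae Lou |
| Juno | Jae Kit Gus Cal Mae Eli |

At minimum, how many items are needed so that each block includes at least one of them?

3

The 3 items {Mae, Lou, Ada} hit every block.
The blocks Comet, Echo, Flint are pairwise disjoint, so any hitting set needs a separate item for each — at least 3. Hence 3 is optimal.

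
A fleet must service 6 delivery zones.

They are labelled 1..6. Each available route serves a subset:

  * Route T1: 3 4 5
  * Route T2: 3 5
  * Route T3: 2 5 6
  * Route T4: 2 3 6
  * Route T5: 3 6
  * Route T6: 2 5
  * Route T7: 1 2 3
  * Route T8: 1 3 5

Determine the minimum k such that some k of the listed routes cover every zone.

3

T1 and T3 and T8 together: T1 ∪ T3 ∪ T8 = {1, 2, 3, 4, 5, 6} — every zone is covered.
Only T1 contains 4, so T1 is forced; the remaining 3 zones need at least 2 more routes (each remaining route adds at most 2) — so at least 3 routes are needed, and 3 is optimal.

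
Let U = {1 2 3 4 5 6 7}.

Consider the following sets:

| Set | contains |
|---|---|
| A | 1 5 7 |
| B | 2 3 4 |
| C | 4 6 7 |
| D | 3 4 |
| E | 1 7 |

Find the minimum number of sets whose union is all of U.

Take {A, B, C}. Their union is {1, 2, 3, 4, 5, 6, 7}, which is all 7 elements.
Each set has at most 3 elements, and 2·3 = 6 < 7 — so at least 3 sets are needed, and 3 is optimal.

3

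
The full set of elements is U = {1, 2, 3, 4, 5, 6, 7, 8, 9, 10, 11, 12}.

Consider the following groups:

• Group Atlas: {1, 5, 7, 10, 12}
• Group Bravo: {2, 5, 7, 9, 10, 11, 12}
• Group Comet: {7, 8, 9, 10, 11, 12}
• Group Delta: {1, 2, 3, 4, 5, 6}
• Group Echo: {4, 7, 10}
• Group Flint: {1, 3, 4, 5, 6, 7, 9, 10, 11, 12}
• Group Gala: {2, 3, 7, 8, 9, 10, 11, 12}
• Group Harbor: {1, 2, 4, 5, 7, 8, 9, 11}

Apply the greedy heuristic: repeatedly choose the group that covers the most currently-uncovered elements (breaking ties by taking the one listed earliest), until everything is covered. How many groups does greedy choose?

Greedy: pick Flint (covers 10 new) → pick Gala (covers 2 new). Total picks: 2.

2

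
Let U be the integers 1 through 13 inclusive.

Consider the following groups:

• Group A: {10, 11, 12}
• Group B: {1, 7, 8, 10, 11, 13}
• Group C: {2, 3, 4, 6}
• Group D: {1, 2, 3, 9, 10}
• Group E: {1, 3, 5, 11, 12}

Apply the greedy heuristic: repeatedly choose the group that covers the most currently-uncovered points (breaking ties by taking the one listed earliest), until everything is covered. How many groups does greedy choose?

Greedy: pick B (covers 6 new) → pick C (covers 4 new) → pick E (covers 2 new) → pick D (covers 1 new). Total picks: 4.

4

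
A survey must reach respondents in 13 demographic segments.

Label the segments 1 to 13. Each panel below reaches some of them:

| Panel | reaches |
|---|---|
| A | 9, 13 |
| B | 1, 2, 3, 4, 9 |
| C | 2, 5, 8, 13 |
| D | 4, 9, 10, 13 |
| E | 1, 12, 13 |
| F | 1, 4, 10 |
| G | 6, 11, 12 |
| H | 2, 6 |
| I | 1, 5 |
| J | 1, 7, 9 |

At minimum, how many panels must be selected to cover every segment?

5

Take {B, C, D, G, J}. Their union is {1, 2, 3, 4, 5, 6, 7, 8, 9, 10, 11, 12, 13}, which is all 13 segments.
No 4 of the 10 panels cover everything (all 210 combinations miss at least one segment), so 5 is optimal.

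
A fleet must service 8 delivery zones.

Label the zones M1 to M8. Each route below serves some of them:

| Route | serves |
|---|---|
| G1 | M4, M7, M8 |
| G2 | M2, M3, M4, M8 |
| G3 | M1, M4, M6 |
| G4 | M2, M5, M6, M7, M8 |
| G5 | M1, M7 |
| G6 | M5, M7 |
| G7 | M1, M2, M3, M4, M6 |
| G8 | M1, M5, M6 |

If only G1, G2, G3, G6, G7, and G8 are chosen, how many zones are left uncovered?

Union of G1, G2, G3, G6, G7, G8 = {M1, M2, M3, M4, M5, M6, M7, M8} — that's every zone, so 0 are uncovered.

0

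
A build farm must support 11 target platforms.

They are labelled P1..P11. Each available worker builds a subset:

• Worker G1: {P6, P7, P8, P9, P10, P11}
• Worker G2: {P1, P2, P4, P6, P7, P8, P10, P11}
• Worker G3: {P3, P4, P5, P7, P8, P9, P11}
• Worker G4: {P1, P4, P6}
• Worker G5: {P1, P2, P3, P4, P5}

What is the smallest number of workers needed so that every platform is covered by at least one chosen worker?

2

G2 and G3 together: G2 ∪ G3 = {P1, P2, P3, P4, P5, P6, P7, P8, P9, P10, P11} — every platform is covered.
No single worker has all 11 platforms (the largest, G2, has 8), so 2 is optimal.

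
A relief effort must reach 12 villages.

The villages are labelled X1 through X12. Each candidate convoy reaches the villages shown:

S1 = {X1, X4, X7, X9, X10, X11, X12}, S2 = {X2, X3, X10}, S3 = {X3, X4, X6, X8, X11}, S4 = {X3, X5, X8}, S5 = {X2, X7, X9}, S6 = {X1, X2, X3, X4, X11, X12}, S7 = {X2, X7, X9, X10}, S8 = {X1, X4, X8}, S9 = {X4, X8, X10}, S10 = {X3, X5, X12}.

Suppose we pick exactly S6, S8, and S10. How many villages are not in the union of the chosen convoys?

4

Union of S6, S8, S10 = {X1, X2, X3, X4, X5, X8, X11, X12}.
Not covered: X6, X7, X9, X10 — 4 villages.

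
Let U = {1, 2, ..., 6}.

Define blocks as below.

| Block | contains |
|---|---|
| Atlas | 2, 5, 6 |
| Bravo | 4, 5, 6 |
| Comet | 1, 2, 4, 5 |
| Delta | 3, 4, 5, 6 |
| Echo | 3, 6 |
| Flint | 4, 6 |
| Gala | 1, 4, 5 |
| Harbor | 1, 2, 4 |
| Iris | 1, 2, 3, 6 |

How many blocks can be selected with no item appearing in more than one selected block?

2

Echo, Gala are pairwise disjoint (Echo={3,6}; Gala={1,4,5}).
Every remaining block overlaps one of these, and no 3 of the listed blocks are pairwise disjoint, so 2 is the maximum.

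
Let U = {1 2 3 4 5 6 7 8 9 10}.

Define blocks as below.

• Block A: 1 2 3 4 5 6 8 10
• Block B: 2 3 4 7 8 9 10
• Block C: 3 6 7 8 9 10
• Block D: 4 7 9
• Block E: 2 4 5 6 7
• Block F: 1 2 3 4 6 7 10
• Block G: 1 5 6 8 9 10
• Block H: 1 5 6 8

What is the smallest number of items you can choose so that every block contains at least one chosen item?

The 2 items {7, 8} hit every block.
The blocks D, H are pairwise disjoint, so any hitting set needs a separate item for each — at least 2. Hence 2 is optimal.

2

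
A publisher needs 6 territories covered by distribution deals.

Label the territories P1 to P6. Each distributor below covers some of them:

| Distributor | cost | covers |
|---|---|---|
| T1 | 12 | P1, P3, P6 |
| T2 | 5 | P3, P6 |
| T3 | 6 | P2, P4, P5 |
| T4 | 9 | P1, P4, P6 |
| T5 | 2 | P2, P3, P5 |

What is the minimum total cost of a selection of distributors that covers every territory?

T4, T5 together cover every territory (T4 ∪ T5 = {P1, P2, P3, P4, P5, P6}); total cost 9 + 2 = 11.
No covering selection has total cost below 11.

11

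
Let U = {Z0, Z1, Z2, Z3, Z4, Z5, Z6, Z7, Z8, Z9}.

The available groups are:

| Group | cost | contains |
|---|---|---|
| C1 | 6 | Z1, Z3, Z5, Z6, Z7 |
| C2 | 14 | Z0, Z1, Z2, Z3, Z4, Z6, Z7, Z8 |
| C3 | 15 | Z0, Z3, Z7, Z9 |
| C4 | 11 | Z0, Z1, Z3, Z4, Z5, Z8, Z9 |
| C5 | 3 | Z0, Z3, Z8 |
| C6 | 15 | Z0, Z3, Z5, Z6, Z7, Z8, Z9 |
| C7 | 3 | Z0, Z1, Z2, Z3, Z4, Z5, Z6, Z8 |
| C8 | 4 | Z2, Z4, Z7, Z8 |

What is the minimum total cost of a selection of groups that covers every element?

C3, C7 together cover every element (C3 ∪ C7 = {Z0, Z1, Z2, Z3, Z4, Z5, Z6, Z7, Z8, Z9}); total cost 15 + 3 = 18.
No covering selection has total cost below 18.

18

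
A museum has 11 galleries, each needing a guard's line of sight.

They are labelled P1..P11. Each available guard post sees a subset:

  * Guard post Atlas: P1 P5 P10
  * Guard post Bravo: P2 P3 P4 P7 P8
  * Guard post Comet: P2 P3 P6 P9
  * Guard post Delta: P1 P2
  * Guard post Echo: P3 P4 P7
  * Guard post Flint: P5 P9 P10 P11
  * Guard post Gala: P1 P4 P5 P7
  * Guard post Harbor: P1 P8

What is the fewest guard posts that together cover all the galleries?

Take {Bravo, Comet, Flint, Gala}. Their union is {P1, P2, P3, P4, P5, P6, P7, P8, P9, P10, P11}, which is all 11 galleries.
No 3 of the 8 guard posts cover everything (all 56 combinations miss at least one gallery), so 4 is optimal.

4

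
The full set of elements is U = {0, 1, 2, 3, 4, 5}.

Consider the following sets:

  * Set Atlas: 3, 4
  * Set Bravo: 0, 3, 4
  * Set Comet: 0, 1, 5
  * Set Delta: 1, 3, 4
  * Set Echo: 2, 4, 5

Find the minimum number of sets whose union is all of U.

3

Bravo, Delta, and Echo cover everything between them: the union {0, 1, 2, 3, 4, 5} is all of U.
Only Echo contains 2, so Echo is forced; the remaining 3 elements need at least 2 more sets (each remaining set adds at most 2) — so at least 3 sets are needed, and 3 is optimal.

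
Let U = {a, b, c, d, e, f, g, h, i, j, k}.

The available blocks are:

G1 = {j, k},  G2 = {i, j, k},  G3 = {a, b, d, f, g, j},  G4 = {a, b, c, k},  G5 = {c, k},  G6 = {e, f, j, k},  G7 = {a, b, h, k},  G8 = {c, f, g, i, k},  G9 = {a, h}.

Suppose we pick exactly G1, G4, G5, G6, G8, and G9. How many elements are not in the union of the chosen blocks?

Union of G1, G4, G5, G6, G8, G9 = {a, b, c, e, f, g, h, i, j, k}.
Not covered: d — 1 element.

1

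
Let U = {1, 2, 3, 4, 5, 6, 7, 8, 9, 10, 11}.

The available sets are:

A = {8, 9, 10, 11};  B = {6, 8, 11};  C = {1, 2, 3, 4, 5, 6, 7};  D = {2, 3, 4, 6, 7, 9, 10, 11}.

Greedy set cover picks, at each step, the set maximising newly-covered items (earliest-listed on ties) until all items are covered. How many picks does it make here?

Greedy: pick D (covers 8 new) → pick C (covers 2 new) → pick A (covers 1 new). Total picks: 3.
(The true minimum cover uses only 2 sets, so greedy is not optimal here.)

3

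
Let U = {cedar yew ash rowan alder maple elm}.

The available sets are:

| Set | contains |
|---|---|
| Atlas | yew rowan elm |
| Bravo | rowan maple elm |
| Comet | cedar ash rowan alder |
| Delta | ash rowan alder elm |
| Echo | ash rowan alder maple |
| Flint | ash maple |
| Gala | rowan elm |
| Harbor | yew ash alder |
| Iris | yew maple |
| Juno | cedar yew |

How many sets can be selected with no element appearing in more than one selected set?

3

Flint, Gala, Juno are pairwise disjoint (Flint={ash,maple}; Gala={rowan,elm}; Juno={cedar,yew}).
Every remaining set overlaps one of these, and no 4 of the listed sets are pairwise disjoint, so 3 is the maximum.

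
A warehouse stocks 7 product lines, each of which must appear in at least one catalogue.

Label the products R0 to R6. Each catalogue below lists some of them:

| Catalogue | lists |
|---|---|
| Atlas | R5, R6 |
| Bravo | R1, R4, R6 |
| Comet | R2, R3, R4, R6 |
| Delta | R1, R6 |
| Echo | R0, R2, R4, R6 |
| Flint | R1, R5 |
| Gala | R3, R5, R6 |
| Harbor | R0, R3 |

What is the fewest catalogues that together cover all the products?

Delta and Echo and Gala together: Delta ∪ Echo ∪ Gala = {R0, R1, R2, R3, R4, R5, R6} — every product is covered.
No 2 of the 8 catalogues cover everything (all 28 combinations miss at least one product), so 3 is optimal.

3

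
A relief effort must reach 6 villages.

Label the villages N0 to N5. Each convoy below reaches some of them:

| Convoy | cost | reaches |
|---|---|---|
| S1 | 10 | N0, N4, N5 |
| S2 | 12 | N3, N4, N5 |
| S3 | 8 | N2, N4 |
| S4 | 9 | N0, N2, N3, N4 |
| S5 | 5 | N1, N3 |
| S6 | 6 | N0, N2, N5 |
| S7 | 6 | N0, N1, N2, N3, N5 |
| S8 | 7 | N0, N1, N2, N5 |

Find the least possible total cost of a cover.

S3, S7 together cover every village (S3 ∪ S7 = {N0, N1, N2, N3, N4, N5}); total cost 8 + 6 = 14.
No covering selection has total cost below 14.

14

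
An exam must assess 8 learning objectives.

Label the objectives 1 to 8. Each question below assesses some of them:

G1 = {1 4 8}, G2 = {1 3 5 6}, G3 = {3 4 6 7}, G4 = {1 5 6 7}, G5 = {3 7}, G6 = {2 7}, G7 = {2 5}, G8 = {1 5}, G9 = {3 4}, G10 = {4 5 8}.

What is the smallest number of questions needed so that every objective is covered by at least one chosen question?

3

G2 and G6 and G10 together: G2 ∪ G6 ∪ G10 = {1, 2, 3, 4, 5, 6, 7, 8} — every objective is covered.
No 2 of the 10 questions cover everything (all 45 combinations miss at least one objective), so 3 is optimal.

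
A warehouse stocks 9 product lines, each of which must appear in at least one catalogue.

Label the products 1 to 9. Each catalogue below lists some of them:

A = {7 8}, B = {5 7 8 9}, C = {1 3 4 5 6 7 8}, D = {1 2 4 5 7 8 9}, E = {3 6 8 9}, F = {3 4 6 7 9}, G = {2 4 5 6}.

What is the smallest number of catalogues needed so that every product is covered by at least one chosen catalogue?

Take {D, E}. Their union is {1, 2, 3, 4, 5, 6, 7, 8, 9}, which is all 9 products.
No single catalogue has all 9 products (the largest, C, has 7), so 2 is optimal.

2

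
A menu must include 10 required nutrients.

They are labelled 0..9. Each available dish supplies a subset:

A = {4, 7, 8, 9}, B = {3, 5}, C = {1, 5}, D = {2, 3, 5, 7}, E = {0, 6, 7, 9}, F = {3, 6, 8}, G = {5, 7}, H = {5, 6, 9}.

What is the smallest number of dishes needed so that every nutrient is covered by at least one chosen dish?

4

A and C and D and E together: A ∪ C ∪ D ∪ E = {0, 1, 2, 3, 4, 5, 6, 7, 8, 9} — every nutrient is covered.
No 3 of the 8 dishes cover everything (all 56 combinations miss at least one nutrient), so 4 is optimal.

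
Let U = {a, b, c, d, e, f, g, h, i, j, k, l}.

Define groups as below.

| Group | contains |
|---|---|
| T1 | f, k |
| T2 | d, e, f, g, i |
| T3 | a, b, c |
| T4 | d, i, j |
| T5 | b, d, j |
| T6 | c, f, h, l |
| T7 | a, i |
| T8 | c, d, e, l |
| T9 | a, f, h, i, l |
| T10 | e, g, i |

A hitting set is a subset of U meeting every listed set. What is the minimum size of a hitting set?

4

T = {b, i, k, l} meets every group (each contains at least one member of T), and |T| = 4.
No choice of 3 points meets every group, so 4 is the minimum.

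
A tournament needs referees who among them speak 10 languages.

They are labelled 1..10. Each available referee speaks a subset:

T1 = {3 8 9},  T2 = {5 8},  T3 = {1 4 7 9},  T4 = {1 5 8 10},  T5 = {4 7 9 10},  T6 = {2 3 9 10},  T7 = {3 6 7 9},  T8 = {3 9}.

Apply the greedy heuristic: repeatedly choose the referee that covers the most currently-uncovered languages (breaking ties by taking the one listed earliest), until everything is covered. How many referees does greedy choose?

Greedy: pick T3 (covers 4 new) → pick T4 (covers 3 new) → pick T6 (covers 2 new) → pick T7 (covers 1 new). Total picks: 4.

4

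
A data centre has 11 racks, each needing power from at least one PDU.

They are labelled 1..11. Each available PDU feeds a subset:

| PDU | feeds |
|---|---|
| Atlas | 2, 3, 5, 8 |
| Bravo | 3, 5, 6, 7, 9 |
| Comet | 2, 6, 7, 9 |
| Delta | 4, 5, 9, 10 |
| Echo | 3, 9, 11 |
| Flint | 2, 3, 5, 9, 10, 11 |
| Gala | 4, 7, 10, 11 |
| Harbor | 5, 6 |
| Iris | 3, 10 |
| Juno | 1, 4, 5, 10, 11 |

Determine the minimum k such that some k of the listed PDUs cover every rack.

Take {Atlas, Comet, Juno}. Their union is {1, 2, 3, 4, 5, 6, 7, 8, 9, 10, 11}, which is all 11 racks.
Only Juno contains 1, so Juno is forced; the remaining 6 racks need at least 2 more PDUs (each remaining PDU adds at most 4) — so at least 3 PDUs are needed, and 3 is optimal.

3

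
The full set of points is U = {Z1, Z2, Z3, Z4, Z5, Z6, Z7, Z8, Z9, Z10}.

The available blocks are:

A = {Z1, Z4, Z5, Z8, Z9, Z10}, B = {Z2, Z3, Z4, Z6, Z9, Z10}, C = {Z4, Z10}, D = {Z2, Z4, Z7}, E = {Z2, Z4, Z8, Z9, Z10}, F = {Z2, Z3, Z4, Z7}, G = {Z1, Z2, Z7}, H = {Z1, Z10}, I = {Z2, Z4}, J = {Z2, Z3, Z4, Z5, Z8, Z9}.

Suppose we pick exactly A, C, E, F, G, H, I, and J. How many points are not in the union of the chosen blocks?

Union of A, C, E, F, G, H, I, J = {Z1, Z2, Z3, Z4, Z5, Z7, Z8, Z9, Z10}.
Not covered: Z6 — 1 point.

1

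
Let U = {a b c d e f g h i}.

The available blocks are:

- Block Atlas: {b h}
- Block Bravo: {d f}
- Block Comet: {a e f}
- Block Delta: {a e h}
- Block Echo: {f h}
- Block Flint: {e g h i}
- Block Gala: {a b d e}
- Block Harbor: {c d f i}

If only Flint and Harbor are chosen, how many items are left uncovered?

Union of Flint, Harbor = {c, d, e, f, g, h, i}.
Not covered: a, b — 2 items.

2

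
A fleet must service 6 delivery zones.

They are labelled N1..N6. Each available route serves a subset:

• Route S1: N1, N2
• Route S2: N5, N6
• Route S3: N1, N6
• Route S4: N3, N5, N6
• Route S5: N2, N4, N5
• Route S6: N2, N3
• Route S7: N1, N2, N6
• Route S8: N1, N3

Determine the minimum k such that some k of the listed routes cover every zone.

Take {S3, S5, S6}. Their union is {N1, N2, N3, N4, N5, N6}, which is all 6 zones.
Only S5 contains N4, so S5 is forced; the remaining 3 zones need at least 2 more routes (each remaining route adds at most 2) — so at least 3 routes are needed, and 3 is optimal.

3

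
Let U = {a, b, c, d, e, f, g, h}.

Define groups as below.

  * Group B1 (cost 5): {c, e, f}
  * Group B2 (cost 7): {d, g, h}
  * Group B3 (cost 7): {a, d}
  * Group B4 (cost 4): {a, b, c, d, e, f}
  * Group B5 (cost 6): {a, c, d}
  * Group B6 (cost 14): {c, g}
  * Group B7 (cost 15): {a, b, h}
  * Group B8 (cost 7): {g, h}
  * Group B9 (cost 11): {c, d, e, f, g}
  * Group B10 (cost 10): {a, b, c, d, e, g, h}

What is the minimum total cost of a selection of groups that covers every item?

11

B4, B8 together cover every item (B4 ∪ B8 = {a, b, c, d, e, f, g, h}); total cost 4 + 7 = 11.
No covering selection has total cost below 11.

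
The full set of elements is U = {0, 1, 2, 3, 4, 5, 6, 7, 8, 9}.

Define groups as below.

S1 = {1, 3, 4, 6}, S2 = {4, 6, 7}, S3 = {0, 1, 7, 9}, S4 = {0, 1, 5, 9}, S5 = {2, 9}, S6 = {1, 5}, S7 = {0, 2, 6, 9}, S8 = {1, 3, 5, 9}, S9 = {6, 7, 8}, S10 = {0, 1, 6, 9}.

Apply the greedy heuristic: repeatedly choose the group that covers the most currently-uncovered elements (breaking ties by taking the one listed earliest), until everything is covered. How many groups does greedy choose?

Greedy: pick S1 (covers 4 new) → pick S3 (covers 3 new) → pick S4 (covers 1 new) → pick S5 (covers 1 new) → pick S9 (covers 1 new). Total picks: 5.
(The true minimum cover uses only 4 groups, so greedy is not optimal here.)

5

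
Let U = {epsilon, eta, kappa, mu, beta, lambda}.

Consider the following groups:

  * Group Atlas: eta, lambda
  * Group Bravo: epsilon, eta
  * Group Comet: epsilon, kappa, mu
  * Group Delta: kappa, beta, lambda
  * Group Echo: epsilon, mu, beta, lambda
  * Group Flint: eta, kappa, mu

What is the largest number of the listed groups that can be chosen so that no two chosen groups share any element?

2

Bravo, Delta are pairwise disjoint (Bravo={epsilon,eta}; Delta={kappa,beta,lambda}).
Every remaining group overlaps one of these, and no 3 of the listed groups are pairwise disjoint, so 2 is the maximum.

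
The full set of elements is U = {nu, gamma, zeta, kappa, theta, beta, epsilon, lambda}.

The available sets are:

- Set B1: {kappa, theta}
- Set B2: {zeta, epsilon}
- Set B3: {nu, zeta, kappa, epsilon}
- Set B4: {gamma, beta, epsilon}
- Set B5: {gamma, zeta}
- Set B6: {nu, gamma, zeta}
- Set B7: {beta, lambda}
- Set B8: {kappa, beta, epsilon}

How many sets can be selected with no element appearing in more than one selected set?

B1, B5, B7 are pairwise disjoint (B1={kappa,theta}; B5={gamma,zeta}; B7={beta,lambda}).
Every remaining set overlaps one of these, and no 4 of the listed sets are pairwise disjoint, so 3 is the maximum.

3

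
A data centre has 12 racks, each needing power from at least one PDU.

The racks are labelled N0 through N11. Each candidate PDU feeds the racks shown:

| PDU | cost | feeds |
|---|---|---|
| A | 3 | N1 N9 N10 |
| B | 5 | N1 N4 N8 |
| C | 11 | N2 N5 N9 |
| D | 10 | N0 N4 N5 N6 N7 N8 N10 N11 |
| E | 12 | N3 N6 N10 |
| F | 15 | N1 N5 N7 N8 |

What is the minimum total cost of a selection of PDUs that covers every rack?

36

A, C, D, E together cover every rack (A ∪ C ∪ D ∪ E = {N0, N1, N2, N3, N4, N5, N6, N7, N8, N9, N10, N11}); total cost 3 + 11 + 10 + 12 = 36.
No covering selection has total cost below 36.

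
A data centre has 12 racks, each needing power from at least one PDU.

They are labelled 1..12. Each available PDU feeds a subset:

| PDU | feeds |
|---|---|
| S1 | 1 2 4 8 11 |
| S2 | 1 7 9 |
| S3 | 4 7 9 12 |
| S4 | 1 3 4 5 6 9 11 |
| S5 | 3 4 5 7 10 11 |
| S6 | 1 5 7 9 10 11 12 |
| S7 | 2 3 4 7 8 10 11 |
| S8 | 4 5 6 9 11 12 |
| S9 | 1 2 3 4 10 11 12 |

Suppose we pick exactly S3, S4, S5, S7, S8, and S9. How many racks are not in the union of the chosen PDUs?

0

Union of S3, S4, S5, S7, S8, S9 = {1, 2, 3, 4, 5, 6, 7, 8, 9, 10, 11, 12} — that's every rack, so 0 are uncovered.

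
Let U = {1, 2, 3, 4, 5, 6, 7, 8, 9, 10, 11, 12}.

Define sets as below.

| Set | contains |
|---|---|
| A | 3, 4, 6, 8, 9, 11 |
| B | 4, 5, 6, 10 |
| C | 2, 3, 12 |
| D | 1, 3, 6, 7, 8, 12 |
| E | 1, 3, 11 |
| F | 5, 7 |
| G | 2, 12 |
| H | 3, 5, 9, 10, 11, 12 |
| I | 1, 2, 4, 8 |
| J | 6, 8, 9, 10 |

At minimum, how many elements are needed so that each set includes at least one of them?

4

The 4 elements {1, 6, 7, 12} hit every set.
The sets E, F, G, J are pairwise disjoint, so any hitting set needs a separate element for each — at least 4. Hence 4 is optimal.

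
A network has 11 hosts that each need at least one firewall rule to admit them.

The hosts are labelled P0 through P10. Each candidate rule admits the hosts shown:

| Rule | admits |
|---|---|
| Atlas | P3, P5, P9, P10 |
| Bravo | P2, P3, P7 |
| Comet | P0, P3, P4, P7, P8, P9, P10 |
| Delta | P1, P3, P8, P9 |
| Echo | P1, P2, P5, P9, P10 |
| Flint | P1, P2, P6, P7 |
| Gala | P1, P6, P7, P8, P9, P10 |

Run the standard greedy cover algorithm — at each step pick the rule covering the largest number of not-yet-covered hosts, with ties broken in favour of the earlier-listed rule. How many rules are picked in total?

Greedy: pick Comet (covers 7 new) → pick Echo (covers 3 new) → pick Flint (covers 1 new). Total picks: 3.

3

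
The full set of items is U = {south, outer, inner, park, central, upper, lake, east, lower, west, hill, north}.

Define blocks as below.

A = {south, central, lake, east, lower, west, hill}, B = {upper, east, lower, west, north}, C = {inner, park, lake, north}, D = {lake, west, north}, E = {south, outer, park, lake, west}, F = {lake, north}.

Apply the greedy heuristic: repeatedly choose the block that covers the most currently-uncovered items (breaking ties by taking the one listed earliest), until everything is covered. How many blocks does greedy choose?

Greedy: pick A (covers 7 new) → pick C (covers 3 new) → pick B (covers 1 new) → pick E (covers 1 new). Total picks: 4.

4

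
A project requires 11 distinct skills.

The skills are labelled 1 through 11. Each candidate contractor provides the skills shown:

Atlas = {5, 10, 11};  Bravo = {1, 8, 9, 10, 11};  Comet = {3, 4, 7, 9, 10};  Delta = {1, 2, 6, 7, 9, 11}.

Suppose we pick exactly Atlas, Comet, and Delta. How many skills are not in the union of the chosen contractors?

Union of Atlas, Comet, Delta = {1, 2, 3, 4, 5, 6, 7, 9, 10, 11}.
Not covered: 8 — 1 skill.

1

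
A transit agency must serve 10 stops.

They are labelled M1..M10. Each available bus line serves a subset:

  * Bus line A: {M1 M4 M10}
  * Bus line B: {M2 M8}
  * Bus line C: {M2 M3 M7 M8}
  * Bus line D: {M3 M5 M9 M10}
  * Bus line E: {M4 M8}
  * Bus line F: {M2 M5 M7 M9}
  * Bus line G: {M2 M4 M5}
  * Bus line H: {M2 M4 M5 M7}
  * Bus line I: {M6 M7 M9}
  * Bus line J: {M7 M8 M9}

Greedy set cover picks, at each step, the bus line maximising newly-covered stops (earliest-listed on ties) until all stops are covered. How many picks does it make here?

4

Greedy: pick C (covers 4 new) → pick A (covers 3 new) → pick D (covers 2 new) → pick I (covers 1 new). Total picks: 4.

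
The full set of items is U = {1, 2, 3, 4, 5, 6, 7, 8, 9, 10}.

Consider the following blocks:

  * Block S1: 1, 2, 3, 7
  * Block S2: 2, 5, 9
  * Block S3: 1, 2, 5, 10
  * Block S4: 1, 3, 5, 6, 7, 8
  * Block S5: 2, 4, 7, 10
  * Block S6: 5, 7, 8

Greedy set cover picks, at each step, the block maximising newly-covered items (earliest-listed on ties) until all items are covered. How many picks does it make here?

3

Greedy: pick S4 (covers 6 new) → pick S5 (covers 3 new) → pick S2 (covers 1 new). Total picks: 3.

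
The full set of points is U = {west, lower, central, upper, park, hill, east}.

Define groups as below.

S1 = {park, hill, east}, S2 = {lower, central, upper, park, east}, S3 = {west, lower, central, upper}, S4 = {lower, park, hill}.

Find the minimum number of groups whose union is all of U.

Take {S1, S3}. Their union is {west, lower, central, upper, park, hill, east}, which is all 7 points.
No single group has all 7 points (the largest, S2, has 5), so 2 is optimal.

2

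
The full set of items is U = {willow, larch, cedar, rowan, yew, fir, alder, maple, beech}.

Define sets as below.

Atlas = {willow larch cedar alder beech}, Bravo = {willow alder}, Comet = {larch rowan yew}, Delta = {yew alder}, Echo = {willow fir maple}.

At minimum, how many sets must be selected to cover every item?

Take {Atlas, Comet, Echo}. Their union is {willow, larch, cedar, rowan, yew, fir, alder, maple, beech}, which is all 9 items.
Only Atlas contains cedar, so Atlas is forced; the remaining 4 items need at least 2 more sets (each remaining set adds at most 2) — so at least 3 sets are needed, and 3 is optimal.

3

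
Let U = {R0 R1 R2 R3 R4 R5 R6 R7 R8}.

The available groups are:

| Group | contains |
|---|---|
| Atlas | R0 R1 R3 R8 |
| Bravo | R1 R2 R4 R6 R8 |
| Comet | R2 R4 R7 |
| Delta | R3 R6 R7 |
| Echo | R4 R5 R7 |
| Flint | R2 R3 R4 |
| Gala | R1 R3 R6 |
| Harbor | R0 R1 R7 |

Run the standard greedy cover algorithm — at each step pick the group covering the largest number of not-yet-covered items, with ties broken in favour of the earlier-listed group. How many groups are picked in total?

Greedy: pick Bravo (covers 5 new) → pick Atlas (covers 2 new) → pick Echo (covers 2 new). Total picks: 3.

3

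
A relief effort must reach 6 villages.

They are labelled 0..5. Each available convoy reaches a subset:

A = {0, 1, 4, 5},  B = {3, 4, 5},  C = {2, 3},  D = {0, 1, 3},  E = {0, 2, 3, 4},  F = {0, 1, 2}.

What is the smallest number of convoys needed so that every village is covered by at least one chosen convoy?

2

B and F together: B ∪ F = {0, 1, 2, 3, 4, 5} — every village is covered.
No single convoy has all 6 villages (the largest, A, has 4), so 2 is optimal.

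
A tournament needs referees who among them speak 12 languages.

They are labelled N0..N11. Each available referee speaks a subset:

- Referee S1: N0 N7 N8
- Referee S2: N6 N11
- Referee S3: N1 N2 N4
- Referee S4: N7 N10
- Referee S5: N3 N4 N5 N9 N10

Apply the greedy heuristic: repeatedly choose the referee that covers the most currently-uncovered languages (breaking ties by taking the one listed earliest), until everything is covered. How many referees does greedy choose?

4

Greedy: pick S5 (covers 5 new) → pick S1 (covers 3 new) → pick S2 (covers 2 new) → pick S3 (covers 2 new). Total picks: 4.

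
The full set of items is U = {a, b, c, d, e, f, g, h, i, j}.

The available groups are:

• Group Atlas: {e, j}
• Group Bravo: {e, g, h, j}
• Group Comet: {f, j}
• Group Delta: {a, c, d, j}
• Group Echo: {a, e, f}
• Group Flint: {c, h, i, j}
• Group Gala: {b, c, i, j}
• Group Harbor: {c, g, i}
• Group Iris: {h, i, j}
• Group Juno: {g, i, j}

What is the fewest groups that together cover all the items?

Bravo and Delta and Echo and Gala together: Bravo ∪ Delta ∪ Echo ∪ Gala = {a, b, c, d, e, f, g, h, i, j} — every item is covered.
No 3 of the 10 groups cover everything (all 120 combinations miss at least one item), so 4 is optimal.

4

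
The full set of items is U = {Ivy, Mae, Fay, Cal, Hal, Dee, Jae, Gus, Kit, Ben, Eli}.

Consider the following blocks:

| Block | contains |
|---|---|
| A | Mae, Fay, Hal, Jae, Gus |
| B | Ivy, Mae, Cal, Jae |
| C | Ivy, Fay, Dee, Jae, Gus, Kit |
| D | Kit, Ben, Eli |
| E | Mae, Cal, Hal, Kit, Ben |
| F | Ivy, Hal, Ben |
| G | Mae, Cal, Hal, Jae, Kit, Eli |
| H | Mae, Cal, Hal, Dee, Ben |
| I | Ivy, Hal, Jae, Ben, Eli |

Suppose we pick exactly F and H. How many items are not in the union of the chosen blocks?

5

Union of F, H = {Ivy, Mae, Cal, Hal, Dee, Ben}.
Not covered: Fay, Jae, Gus, Kit, Eli — 5 items.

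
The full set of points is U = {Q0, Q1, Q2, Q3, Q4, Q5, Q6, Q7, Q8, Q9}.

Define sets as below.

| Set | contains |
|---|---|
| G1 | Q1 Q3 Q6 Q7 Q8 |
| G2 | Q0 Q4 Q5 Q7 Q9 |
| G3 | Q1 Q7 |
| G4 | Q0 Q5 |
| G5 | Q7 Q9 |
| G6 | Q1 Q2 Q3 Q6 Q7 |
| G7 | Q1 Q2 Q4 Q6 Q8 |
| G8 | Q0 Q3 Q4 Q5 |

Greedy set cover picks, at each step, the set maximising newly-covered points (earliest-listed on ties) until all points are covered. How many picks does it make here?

Greedy: pick G1 (covers 5 new) → pick G2 (covers 4 new) → pick G6 (covers 1 new). Total picks: 3.

3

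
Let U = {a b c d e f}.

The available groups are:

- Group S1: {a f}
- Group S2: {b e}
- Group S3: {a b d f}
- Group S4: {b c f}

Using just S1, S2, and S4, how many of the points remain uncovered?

Union of S1, S2, S4 = {a, b, c, e, f}.
Not covered: d — 1 point.

1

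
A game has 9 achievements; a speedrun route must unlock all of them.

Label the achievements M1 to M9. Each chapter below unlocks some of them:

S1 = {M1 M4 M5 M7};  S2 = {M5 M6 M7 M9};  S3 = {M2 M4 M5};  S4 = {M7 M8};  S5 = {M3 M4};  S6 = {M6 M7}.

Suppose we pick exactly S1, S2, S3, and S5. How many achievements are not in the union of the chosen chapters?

Union of S1, S2, S3, S5 = {M1, M2, M3, M4, M5, M6, M7, M9}.
Not covered: M8 — 1 achievement.

1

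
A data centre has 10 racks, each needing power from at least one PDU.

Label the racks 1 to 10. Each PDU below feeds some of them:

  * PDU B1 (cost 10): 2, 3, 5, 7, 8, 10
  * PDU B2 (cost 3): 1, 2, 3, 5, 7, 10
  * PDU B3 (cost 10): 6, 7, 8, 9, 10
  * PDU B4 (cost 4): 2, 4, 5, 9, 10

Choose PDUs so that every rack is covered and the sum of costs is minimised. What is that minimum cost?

B2, B3, B4 together cover every rack (B2 ∪ B3 ∪ B4 = {1, 2, 3, 4, 5, 6, 7, 8, 9, 10}); total cost 3 + 10 + 4 = 17.
No covering selection has total cost below 17.

17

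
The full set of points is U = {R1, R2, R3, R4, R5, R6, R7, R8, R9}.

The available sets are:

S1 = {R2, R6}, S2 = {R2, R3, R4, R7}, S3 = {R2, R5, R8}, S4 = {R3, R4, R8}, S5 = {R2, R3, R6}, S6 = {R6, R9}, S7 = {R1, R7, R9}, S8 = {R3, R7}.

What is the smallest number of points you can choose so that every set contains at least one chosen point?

3

Take H = {R6, R7, R8}. Each listed set contains at least one of these, so H is a hitting set of size 3.
The sets S3, S6, S8 are pairwise disjoint, so any hitting set needs a separate point for each — at least 3. Hence 3 is optimal.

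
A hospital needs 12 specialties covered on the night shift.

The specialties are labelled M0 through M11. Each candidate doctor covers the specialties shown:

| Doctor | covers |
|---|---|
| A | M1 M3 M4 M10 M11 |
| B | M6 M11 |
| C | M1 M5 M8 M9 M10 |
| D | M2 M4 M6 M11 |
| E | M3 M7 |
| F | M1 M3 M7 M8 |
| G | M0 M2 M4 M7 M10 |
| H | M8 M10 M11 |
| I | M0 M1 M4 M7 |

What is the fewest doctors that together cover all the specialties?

4

Take {B, C, E, G}. Their union is {M0, M1, M2, M3, M4, M5, M6, M7, M8, M9, M10, M11}, which is all 12 specialties.
No 3 of the 9 doctors cover everything (all 84 combinations miss at least one specialty), so 4 is optimal.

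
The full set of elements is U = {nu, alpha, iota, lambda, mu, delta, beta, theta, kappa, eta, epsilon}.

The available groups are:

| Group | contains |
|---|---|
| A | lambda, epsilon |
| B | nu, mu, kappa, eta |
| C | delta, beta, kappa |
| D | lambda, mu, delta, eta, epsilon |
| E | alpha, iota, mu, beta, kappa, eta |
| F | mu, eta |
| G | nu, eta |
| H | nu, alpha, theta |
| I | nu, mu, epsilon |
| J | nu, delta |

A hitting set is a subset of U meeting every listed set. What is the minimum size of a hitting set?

T = {nu, lambda, kappa, eta} meets every group (each contains at least one member of T), and |T| = 4.
The groups A, C, F, H are pairwise disjoint, so any hitting set needs a separate element for each — at least 4. Hence 4 is optimal.

4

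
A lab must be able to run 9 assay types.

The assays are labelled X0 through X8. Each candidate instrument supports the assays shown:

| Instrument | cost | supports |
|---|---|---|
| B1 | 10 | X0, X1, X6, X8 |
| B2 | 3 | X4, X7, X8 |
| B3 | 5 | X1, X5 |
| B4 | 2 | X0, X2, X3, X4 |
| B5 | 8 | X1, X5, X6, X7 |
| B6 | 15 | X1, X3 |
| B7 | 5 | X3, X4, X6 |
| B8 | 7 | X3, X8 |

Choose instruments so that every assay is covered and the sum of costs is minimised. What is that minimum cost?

13

B2, B4, B5 together cover every assay (B2 ∪ B4 ∪ B5 = {X0, X1, X2, X3, X4, X5, X6, X7, X8}); total cost 3 + 2 + 8 = 13.
The greedy pick B4, B2, B3, B7 costs 15; no covering selection beats 13.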